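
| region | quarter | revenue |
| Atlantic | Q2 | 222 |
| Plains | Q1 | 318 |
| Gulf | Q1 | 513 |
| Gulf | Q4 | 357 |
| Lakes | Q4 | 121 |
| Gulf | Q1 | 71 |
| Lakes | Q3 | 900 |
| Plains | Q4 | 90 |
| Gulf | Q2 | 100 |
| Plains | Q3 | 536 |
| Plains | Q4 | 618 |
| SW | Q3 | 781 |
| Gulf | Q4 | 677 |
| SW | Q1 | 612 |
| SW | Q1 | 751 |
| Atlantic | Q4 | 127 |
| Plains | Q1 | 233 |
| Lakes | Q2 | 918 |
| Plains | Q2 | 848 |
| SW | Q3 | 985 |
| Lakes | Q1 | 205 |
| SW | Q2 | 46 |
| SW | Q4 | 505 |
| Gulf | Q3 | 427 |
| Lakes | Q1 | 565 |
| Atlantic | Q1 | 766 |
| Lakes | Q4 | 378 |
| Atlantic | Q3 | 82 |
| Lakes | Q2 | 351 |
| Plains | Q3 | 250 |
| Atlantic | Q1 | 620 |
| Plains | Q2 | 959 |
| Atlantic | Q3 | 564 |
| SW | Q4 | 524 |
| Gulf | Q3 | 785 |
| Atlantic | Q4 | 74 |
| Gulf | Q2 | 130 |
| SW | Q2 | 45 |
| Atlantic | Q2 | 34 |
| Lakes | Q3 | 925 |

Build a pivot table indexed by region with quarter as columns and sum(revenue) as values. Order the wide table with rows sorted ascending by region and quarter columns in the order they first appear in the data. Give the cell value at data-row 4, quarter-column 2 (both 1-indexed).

With rows sorted ascending by region, row 4 is region=Plains. quarter columns in first-appearance order: Q2, Q1, Q4, Q3; column 2 is Q1.
Long rows with region=Plains, quarter=Q1: 318 + 233 = 551.

551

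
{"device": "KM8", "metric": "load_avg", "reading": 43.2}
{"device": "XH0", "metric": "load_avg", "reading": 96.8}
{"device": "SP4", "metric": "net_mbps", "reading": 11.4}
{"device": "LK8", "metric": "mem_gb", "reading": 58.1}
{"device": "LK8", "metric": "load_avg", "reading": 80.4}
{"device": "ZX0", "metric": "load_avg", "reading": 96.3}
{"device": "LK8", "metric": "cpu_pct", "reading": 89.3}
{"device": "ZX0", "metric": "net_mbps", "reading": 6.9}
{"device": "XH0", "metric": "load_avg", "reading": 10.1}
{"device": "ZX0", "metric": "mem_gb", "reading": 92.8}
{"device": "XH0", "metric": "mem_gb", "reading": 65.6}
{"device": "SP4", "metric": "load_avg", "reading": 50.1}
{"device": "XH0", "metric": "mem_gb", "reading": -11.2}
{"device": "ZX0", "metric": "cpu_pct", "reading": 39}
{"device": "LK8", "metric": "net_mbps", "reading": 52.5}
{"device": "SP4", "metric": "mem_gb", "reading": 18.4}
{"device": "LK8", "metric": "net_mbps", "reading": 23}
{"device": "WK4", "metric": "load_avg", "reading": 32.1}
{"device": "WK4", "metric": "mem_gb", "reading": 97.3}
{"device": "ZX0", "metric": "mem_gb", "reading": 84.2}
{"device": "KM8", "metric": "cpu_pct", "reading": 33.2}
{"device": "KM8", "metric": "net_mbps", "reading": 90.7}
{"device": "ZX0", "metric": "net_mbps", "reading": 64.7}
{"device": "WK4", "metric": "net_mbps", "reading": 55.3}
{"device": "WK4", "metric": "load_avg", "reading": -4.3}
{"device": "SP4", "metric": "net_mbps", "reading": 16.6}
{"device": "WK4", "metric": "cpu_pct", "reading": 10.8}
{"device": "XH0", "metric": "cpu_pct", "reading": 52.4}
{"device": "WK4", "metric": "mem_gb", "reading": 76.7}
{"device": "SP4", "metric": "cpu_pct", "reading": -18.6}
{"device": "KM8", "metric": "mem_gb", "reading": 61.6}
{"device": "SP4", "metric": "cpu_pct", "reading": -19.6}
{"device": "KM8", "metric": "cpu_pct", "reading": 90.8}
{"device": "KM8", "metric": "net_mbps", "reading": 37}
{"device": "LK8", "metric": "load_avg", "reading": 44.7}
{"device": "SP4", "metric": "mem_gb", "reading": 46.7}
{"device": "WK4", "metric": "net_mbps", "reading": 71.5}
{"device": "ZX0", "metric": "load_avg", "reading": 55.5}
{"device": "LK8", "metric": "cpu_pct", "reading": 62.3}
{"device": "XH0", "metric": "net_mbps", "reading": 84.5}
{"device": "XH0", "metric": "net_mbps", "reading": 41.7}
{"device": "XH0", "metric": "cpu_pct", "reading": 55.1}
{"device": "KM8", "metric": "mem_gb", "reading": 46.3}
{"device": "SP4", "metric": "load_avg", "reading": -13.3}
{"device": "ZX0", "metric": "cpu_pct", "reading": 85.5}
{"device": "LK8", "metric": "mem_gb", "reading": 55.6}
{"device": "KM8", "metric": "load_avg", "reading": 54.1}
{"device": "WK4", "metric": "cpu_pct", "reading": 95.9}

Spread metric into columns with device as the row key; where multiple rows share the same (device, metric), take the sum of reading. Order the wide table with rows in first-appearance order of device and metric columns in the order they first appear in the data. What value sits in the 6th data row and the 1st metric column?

27.8

With rows in first-appearance order of device, row 6 is device=WK4. metric columns in first-appearance order: load_avg, net_mbps, mem_gb, cpu_pct; column 1 is load_avg.
Long rows with device=WK4, metric=load_avg: 32.1 + -4.3 = 27.8.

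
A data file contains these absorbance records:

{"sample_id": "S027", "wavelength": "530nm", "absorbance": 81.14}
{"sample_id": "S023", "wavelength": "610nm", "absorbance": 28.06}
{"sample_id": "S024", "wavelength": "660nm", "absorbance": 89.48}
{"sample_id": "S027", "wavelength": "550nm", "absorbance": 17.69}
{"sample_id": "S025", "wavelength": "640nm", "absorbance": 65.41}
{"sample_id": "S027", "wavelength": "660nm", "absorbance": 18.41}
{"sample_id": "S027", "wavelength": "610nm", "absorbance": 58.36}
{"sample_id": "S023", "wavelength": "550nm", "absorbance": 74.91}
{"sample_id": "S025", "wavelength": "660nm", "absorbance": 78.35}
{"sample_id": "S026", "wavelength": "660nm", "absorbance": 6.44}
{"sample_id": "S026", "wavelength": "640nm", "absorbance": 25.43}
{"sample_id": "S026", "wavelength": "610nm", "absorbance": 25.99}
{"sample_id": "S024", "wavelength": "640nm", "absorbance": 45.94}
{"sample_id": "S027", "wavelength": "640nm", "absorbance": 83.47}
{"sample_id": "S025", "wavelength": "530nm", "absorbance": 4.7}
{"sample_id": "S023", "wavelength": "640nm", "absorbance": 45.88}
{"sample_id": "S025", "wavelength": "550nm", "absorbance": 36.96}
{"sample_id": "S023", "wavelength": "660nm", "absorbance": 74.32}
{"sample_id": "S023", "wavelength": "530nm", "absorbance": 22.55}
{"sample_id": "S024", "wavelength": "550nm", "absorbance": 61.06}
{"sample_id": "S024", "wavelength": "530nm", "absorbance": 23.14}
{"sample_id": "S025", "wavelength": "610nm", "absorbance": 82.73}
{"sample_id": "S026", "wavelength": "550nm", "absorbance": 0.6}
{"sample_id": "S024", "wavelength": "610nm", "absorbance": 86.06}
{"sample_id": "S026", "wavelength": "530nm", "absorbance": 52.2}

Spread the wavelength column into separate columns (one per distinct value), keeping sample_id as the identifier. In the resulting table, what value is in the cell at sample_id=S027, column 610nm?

Wide layout: rows indexed by sample_id, columns are the 5 distinct wavelength values (530nm, 610nm, 660nm, 550nm, 640nm).
Cell (sample_id=S027, wavelength=610nm) draws from the long row where sample_id=S027 and wavelength=610nm, which has absorbance=58.36.

58.36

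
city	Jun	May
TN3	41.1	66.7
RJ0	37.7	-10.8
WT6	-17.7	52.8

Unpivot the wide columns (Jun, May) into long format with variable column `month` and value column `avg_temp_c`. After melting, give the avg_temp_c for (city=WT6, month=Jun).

-17.7

Unpivoting turns each (city, wide-column) pair into one long row.
The wide cell at row WT6, column Jun holds -17.7, so the long row (WT6, Jun) has avg_temp_c=-17.7.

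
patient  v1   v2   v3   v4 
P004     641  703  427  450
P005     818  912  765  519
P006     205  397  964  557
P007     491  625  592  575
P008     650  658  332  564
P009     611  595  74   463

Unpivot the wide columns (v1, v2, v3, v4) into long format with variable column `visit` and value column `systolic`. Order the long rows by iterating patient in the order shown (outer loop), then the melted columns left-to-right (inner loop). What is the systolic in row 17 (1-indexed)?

24 rows total (6 × 4). Row 17: index ⌊(17-1)/4⌋ = 4 into patient → P008; (17-1) mod 4 = 0 into the melted columns → v1.
So row 17 is (P008, v1, 650); systolic = 650.

650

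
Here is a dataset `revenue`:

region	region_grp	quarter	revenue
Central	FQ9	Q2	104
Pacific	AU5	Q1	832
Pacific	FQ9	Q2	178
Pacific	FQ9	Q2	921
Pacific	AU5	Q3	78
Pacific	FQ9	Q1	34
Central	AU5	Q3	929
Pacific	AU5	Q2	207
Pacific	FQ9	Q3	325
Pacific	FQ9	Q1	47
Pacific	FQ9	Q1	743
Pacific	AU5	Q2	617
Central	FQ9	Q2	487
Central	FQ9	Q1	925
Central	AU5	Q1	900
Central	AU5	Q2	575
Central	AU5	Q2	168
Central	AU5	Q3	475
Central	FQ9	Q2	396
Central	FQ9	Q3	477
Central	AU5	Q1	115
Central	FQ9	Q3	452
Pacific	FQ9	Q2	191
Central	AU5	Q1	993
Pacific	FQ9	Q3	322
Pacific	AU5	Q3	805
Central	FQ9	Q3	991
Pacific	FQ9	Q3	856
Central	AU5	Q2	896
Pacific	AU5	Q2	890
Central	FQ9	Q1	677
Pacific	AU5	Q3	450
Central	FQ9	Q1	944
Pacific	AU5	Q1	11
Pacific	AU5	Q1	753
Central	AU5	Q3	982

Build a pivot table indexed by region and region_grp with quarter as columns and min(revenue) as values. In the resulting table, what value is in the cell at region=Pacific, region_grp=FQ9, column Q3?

Rows with region=Pacific, region_grp=FQ9 and quarter=Q3: revenue values are 325, 322, 856.
min(325, 322, 856) = 322.

322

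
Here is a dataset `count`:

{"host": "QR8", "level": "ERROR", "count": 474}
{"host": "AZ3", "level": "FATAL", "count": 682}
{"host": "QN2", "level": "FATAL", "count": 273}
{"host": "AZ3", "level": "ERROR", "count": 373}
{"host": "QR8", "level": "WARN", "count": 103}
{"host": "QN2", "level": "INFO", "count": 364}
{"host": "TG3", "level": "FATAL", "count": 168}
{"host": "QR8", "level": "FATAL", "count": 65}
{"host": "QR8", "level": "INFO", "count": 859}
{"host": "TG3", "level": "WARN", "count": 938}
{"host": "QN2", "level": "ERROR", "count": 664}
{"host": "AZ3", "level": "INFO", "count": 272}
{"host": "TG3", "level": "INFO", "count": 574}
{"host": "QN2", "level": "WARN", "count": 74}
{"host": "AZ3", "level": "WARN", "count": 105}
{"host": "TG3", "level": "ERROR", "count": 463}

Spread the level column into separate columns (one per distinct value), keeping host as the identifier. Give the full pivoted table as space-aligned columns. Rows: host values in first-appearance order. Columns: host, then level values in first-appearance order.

host  ERROR  FATAL  WARN  INFO
QR8   474    65     103   859 
AZ3   373    682    105   272 
QN2   664    273    74    364 
TG3   463    168    938   574 

Columns: host plus the 4 distinct level values (ERROR, FATAL, WARN, INFO).
For example, row QR8 column ERROR takes count=474 from the long row (QR8, ERROR).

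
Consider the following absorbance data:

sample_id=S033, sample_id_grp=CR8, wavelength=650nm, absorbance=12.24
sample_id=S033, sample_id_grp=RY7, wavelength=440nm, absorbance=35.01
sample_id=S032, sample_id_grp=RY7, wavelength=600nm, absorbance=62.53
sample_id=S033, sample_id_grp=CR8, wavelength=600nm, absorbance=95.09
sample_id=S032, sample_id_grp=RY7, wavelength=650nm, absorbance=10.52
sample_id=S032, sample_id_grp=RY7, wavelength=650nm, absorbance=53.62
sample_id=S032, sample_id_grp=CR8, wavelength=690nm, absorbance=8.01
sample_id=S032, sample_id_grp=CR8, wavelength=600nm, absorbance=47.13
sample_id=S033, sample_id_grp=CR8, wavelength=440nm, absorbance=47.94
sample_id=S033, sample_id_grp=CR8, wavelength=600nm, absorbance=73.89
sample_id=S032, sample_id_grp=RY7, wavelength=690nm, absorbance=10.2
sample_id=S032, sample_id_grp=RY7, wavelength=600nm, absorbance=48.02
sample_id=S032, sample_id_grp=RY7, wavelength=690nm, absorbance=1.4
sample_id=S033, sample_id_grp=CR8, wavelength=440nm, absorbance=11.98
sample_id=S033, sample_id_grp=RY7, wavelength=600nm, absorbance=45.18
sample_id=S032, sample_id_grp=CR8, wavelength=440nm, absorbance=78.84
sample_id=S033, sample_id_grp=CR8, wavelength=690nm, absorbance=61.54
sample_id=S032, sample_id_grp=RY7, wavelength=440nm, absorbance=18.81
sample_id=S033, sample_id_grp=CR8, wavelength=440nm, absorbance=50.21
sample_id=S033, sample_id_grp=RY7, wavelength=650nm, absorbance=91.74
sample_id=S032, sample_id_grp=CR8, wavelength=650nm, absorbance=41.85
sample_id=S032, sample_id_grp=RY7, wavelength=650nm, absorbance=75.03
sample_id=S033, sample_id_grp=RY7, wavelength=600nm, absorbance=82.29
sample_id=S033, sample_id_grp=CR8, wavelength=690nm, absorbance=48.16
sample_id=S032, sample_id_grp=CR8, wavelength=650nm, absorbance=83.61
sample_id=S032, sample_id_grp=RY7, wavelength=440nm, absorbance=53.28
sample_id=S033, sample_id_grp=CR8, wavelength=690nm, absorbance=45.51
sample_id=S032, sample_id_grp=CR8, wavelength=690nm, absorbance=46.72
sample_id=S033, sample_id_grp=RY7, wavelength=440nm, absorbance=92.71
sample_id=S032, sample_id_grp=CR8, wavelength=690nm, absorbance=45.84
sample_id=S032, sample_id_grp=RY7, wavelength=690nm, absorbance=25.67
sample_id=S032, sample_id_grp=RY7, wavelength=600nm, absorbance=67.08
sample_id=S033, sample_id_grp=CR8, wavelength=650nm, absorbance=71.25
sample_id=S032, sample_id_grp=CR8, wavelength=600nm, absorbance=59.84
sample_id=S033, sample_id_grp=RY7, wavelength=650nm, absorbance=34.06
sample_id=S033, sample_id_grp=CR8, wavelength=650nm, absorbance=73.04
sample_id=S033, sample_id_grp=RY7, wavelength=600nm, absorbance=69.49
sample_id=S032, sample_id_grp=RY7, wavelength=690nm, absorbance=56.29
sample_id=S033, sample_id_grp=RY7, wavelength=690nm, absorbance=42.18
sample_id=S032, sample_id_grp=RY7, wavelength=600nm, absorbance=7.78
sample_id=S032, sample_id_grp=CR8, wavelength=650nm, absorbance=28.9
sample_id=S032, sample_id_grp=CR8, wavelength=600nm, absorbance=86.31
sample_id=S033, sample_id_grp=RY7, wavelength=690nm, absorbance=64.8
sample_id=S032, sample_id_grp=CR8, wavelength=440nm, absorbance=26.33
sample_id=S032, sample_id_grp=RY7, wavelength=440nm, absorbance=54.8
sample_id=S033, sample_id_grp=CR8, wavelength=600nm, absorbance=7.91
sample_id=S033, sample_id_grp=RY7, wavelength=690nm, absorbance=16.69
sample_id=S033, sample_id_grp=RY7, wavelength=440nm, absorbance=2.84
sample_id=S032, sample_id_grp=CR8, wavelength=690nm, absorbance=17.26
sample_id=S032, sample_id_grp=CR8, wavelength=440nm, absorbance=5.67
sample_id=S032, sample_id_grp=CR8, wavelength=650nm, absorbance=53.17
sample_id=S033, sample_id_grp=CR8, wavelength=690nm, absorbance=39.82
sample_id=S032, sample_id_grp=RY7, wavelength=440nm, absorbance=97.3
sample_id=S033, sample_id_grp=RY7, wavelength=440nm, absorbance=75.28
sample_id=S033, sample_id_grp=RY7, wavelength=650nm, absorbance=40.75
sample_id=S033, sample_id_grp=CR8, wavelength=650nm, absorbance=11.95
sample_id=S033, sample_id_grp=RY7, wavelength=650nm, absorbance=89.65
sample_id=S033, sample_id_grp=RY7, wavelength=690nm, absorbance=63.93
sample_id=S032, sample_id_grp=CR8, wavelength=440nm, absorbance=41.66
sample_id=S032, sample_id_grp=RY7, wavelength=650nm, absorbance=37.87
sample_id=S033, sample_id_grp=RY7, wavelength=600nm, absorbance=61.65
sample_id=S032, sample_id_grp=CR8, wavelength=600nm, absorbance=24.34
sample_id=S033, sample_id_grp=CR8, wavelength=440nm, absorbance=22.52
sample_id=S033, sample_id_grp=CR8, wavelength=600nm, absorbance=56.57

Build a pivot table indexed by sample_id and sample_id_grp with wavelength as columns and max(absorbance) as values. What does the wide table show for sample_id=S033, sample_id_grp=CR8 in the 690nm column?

61.54

Rows with sample_id=S033, sample_id_grp=CR8 and wavelength=690nm: absorbance values are 61.54, 48.16, 45.51, 39.82.
max(61.54, 48.16, 45.51, 39.82) = 61.54.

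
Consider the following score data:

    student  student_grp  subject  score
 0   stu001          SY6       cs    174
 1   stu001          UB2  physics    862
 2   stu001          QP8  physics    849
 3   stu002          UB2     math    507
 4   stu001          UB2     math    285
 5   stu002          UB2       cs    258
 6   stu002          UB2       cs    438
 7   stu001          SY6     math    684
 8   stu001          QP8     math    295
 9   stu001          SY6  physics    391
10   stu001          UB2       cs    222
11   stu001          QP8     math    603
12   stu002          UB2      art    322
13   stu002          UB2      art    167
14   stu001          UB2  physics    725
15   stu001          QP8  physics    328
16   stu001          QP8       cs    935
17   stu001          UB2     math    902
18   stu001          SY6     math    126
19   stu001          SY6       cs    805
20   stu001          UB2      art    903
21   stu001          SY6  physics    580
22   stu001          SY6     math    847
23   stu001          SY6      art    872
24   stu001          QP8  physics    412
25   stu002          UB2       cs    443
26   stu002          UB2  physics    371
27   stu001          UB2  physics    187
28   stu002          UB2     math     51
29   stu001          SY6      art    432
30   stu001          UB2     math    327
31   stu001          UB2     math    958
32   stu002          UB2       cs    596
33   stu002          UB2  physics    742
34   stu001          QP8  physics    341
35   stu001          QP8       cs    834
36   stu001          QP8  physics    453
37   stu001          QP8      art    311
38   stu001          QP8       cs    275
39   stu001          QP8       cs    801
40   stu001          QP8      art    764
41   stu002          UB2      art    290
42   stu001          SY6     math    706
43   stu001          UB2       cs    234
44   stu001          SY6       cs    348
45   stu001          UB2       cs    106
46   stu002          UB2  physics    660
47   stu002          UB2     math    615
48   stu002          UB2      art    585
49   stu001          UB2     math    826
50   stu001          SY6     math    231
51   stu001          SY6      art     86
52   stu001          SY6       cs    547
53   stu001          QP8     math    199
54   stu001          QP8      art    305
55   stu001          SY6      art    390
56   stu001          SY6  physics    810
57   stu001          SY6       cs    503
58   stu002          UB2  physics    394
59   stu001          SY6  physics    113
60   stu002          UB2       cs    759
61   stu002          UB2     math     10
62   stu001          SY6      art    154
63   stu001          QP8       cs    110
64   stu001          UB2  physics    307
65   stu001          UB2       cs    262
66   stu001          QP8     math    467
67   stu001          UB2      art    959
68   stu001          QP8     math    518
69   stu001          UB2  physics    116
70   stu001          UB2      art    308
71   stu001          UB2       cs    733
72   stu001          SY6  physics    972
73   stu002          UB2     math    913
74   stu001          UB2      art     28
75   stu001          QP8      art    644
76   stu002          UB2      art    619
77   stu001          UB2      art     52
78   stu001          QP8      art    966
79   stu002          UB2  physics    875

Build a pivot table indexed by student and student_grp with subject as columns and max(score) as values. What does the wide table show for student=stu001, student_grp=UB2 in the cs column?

Rows with student=stu001, student_grp=UB2 and subject=cs: score values are 222, 234, 106, 262, 733.
max(222, 234, 106, 262, 733) = 733.

733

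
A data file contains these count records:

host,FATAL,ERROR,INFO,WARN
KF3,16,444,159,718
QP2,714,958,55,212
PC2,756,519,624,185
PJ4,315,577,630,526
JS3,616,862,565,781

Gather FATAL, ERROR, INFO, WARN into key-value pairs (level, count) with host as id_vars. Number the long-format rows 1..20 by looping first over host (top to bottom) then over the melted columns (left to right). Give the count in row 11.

624

20 rows total (5 × 4). Row 11: index ⌊(11-1)/4⌋ = 2 into host → PC2; (11-1) mod 4 = 2 into the melted columns → INFO.
So row 11 is (PC2, INFO, 624); count = 624.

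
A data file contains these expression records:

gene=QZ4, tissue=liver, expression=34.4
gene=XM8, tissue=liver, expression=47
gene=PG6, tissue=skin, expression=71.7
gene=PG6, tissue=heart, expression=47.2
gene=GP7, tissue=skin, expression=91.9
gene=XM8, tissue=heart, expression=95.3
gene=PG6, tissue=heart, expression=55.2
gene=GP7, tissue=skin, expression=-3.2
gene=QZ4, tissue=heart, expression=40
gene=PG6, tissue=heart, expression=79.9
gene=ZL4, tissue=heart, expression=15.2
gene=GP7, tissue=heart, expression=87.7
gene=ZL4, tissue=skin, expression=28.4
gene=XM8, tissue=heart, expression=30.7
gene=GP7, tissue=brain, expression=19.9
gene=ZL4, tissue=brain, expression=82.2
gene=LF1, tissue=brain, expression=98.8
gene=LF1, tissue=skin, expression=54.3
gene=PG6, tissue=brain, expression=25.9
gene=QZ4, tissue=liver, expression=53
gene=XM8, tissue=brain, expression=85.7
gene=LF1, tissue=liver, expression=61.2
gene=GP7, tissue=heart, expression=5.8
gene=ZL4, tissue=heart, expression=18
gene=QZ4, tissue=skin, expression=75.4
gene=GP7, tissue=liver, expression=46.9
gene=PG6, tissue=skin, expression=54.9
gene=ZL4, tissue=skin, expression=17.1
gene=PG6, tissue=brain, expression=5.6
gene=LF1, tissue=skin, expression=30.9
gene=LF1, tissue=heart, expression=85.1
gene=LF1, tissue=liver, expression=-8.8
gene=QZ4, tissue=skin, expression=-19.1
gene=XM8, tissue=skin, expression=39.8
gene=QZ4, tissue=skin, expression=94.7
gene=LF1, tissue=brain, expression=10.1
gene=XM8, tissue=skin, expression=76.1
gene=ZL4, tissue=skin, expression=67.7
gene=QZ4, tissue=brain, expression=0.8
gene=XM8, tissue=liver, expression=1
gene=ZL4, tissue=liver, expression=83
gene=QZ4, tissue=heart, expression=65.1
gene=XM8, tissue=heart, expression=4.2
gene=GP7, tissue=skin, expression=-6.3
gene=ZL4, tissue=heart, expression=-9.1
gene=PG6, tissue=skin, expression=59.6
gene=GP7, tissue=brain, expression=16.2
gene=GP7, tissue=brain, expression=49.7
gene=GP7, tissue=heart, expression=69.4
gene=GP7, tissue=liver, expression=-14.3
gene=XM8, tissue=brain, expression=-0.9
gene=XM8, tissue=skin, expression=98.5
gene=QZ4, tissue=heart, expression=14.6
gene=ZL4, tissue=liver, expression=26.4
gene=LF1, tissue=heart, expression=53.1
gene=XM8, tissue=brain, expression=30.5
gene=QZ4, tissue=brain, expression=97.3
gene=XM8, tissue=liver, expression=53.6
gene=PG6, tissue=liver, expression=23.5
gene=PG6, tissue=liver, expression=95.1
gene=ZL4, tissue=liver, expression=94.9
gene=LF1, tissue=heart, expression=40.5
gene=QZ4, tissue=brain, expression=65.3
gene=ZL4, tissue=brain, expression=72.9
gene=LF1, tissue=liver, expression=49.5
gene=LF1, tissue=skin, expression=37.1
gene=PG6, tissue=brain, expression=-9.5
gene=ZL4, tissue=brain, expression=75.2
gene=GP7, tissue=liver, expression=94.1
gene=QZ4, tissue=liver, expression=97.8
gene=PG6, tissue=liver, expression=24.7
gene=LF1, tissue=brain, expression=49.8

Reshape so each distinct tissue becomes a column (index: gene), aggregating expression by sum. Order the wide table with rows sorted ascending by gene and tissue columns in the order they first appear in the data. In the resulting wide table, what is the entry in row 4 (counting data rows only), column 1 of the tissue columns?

185.2

With rows sorted ascending by gene, row 4 is gene=QZ4. tissue columns in first-appearance order: liver, skin, heart, brain; column 1 is liver.
Long rows with gene=QZ4, tissue=liver: 34.4 + 53 + 97.8 = 185.2.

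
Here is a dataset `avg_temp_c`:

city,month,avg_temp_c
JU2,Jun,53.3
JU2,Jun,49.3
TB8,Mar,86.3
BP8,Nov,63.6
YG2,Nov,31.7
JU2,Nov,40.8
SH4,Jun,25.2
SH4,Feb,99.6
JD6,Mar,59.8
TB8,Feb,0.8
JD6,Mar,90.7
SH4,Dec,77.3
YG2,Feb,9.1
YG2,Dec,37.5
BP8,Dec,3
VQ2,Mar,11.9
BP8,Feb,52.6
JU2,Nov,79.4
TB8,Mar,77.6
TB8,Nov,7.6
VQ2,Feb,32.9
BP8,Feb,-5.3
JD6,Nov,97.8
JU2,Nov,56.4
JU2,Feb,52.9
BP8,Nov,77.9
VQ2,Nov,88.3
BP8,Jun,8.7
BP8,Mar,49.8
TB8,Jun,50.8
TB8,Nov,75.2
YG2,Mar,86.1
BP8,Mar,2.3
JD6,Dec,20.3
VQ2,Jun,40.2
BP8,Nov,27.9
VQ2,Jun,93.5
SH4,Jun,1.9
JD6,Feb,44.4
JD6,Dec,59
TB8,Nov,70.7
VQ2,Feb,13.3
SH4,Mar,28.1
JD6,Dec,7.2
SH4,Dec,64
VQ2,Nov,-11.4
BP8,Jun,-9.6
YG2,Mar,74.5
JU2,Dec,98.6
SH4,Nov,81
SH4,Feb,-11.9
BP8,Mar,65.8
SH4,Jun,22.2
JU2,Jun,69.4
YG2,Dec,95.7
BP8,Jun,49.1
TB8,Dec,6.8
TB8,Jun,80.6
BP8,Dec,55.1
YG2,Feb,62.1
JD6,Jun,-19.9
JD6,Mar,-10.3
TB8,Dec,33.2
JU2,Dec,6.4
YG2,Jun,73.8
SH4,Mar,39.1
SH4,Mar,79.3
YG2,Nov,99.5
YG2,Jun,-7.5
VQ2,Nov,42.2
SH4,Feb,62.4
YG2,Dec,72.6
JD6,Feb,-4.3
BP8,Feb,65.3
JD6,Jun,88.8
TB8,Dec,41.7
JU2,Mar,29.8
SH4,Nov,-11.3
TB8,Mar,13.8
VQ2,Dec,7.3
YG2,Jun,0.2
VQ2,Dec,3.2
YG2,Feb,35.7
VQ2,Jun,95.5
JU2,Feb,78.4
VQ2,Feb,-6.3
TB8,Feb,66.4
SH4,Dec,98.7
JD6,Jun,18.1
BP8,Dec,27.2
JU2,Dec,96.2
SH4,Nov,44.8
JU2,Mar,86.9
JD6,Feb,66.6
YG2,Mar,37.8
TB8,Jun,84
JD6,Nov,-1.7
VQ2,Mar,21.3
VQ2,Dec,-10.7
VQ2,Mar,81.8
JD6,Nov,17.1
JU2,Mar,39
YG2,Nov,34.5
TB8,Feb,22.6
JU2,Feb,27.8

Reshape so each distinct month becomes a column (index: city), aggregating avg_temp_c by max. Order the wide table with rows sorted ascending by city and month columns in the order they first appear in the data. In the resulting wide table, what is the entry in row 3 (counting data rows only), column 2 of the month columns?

With rows sorted ascending by city, row 3 is city=JU2. month columns in first-appearance order: Jun, Mar, Nov, Feb, Dec; column 2 is Mar.
Long rows with city=JU2, month=Mar: max(29.8, 86.9, 39) = 86.9.

86.9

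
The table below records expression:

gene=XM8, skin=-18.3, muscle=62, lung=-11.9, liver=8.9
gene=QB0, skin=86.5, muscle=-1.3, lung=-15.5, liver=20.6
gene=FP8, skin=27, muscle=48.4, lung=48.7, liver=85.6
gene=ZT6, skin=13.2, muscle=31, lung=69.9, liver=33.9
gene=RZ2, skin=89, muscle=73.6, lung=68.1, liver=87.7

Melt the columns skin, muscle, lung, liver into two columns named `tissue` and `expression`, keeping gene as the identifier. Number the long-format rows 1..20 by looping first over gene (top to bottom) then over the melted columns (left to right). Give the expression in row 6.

20 rows total (5 × 4). Row 6: index ⌊(6-1)/4⌋ = 1 into gene → QB0; (6-1) mod 4 = 1 into the melted columns → muscle.
So row 6 is (QB0, muscle, -1.3); expression = -1.3.

-1.3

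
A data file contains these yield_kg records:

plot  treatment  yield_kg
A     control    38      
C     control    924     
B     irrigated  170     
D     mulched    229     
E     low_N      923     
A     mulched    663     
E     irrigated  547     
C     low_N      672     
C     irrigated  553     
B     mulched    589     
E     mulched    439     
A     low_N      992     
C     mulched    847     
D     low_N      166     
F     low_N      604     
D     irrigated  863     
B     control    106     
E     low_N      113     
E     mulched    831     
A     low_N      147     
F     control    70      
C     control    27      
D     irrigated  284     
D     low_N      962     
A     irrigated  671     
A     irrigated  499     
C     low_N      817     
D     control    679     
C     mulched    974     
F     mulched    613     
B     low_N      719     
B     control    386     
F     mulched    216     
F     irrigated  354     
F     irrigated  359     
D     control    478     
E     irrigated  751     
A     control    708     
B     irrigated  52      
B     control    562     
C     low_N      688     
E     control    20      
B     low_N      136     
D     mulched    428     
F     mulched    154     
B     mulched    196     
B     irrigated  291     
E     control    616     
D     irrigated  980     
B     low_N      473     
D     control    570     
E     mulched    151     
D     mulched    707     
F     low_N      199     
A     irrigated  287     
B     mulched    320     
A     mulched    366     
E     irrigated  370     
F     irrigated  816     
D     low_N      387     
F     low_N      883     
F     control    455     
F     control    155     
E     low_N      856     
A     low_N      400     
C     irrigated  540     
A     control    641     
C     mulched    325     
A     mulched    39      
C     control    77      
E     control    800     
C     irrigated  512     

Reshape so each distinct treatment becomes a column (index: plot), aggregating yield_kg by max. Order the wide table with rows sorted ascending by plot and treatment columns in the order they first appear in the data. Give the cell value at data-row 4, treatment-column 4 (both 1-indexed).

962

With rows sorted ascending by plot, row 4 is plot=D. treatment columns in first-appearance order: control, irrigated, mulched, low_N; column 4 is low_N.
Long rows with plot=D, treatment=low_N: max(166, 962, 387) = 962.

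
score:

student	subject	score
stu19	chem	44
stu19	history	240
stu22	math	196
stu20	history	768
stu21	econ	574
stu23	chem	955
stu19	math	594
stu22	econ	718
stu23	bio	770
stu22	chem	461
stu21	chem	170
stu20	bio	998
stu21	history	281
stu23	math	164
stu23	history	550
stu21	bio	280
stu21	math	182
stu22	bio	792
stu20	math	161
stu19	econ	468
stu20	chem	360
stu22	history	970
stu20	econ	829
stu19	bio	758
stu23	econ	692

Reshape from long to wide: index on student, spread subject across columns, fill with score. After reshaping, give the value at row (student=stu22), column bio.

Wide layout: rows indexed by student, columns are the 5 distinct subject values (chem, history, math, econ, bio).
Cell (student=stu22, subject=bio) draws from the long row where student=stu22 and subject=bio, which has score=792.

792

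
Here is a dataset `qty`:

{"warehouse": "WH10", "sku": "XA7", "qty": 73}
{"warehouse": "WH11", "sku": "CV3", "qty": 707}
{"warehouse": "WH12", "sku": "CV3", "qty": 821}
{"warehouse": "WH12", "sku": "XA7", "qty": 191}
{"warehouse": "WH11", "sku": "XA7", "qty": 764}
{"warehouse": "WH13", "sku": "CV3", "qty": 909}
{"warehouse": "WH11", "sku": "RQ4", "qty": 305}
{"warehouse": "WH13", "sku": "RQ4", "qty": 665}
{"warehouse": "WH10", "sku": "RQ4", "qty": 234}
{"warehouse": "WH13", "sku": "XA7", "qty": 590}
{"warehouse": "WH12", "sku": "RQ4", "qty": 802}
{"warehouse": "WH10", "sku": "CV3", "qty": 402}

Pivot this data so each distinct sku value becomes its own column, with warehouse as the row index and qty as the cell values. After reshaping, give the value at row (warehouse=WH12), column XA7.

Wide layout: rows indexed by warehouse, columns are the 3 distinct sku values (XA7, CV3, RQ4).
Cell (warehouse=WH12, sku=XA7) draws from the long row where warehouse=WH12 and sku=XA7, which has qty=191.

191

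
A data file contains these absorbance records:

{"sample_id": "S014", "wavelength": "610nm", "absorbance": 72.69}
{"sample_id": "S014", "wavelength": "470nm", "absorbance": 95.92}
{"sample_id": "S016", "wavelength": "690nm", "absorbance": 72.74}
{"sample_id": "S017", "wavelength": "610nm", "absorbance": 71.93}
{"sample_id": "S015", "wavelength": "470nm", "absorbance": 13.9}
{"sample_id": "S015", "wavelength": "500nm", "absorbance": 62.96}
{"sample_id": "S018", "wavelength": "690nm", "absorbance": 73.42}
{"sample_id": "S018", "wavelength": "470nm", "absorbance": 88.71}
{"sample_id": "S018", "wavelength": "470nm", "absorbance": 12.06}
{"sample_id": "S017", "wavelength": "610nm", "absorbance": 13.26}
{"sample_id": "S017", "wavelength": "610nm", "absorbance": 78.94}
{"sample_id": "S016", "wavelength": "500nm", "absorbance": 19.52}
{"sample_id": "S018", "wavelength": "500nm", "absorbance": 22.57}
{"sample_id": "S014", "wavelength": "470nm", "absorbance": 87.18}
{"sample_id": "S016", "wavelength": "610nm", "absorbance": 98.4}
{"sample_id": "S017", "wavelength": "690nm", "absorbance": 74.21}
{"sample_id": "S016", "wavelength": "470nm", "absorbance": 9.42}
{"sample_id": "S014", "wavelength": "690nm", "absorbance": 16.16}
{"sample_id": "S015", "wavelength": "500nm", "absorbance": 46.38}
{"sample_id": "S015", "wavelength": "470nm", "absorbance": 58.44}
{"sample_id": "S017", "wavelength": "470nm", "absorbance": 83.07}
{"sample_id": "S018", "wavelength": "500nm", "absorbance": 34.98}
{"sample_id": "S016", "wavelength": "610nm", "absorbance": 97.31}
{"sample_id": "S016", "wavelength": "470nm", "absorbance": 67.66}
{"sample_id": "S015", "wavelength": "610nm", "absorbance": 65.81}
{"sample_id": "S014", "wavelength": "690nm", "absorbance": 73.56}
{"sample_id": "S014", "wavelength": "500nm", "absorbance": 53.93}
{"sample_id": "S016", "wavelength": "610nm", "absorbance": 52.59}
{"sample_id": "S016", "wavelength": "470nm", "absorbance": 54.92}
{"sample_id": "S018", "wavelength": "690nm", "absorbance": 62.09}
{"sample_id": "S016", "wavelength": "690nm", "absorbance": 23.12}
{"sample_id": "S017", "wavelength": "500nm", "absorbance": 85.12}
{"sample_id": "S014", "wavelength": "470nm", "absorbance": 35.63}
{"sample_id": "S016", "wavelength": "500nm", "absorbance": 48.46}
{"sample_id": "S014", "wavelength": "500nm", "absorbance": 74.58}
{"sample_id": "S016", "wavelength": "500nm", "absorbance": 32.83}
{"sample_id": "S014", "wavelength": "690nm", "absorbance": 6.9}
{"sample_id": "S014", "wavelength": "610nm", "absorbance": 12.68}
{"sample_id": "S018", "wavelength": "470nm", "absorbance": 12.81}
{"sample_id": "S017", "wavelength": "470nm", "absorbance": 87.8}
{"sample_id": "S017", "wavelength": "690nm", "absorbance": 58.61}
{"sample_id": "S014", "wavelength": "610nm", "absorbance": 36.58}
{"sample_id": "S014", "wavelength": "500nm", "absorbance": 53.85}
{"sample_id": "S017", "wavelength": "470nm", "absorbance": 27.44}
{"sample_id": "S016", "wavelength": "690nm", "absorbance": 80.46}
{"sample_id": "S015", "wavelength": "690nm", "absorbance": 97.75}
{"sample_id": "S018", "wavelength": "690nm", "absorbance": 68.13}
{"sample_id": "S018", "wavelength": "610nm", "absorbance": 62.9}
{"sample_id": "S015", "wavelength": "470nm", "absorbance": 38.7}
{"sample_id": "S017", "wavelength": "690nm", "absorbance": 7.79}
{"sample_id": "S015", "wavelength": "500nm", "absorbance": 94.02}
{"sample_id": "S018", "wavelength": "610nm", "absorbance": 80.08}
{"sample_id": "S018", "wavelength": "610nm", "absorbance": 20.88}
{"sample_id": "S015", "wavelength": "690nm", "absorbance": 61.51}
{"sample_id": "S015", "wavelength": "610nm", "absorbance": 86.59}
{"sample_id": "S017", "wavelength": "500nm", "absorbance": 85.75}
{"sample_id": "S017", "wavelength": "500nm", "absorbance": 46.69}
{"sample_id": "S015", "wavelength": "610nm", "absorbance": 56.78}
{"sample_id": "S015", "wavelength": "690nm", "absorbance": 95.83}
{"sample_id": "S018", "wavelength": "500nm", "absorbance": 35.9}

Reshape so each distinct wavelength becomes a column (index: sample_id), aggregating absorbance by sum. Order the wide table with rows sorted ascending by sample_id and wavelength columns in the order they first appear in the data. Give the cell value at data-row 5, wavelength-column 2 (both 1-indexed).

With rows sorted ascending by sample_id, row 5 is sample_id=S018. wavelength columns in first-appearance order: 610nm, 470nm, 690nm, 500nm; column 2 is 470nm.
Long rows with sample_id=S018, wavelength=470nm: 88.71 + 12.06 + 12.81 = 113.58.

113.58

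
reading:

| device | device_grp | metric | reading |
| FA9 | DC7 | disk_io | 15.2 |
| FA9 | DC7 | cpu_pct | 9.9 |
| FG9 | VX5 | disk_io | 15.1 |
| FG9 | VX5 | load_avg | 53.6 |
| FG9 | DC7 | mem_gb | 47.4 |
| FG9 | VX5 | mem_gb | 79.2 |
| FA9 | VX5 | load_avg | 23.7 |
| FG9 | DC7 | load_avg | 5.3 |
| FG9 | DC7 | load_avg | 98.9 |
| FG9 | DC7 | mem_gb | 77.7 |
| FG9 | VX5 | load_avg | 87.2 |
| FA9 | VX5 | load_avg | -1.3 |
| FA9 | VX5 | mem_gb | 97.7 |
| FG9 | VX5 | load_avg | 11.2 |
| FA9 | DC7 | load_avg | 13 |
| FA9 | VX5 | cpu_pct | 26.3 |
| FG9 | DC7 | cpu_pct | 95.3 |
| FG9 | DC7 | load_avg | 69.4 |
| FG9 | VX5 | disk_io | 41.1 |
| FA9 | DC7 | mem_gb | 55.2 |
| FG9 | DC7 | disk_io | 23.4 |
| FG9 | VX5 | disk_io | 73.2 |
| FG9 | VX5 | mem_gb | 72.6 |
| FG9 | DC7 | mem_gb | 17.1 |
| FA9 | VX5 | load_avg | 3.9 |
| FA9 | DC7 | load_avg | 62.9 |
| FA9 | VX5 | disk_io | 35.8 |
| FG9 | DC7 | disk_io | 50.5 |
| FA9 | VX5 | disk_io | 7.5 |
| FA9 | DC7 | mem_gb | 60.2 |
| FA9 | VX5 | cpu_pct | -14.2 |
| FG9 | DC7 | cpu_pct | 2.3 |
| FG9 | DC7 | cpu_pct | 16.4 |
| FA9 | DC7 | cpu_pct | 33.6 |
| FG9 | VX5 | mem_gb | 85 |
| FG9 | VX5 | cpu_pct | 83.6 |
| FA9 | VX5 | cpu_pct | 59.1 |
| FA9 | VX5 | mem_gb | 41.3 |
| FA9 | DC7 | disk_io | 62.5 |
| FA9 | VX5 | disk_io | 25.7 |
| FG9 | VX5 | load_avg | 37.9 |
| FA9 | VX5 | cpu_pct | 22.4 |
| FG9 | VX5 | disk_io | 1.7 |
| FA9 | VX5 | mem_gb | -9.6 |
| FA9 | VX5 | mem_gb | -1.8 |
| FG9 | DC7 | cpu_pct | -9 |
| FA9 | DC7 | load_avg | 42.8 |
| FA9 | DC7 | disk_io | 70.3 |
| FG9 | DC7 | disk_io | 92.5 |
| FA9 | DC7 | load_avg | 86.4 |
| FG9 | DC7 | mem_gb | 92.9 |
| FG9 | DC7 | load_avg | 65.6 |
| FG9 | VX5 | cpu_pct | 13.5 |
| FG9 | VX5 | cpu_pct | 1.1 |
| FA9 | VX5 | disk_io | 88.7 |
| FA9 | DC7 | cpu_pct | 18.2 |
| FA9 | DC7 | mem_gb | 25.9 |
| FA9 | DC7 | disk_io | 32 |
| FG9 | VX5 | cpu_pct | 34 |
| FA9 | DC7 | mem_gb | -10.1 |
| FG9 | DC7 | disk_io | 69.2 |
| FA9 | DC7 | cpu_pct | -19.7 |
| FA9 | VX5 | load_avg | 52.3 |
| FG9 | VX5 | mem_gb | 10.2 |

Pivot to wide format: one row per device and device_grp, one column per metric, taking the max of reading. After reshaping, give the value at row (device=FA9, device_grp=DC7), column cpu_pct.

Rows with device=FA9, device_grp=DC7 and metric=cpu_pct: reading values are 9.9, 33.6, 18.2, -19.7.
max(9.9, 33.6, 18.2, -19.7) = 33.6.

33.6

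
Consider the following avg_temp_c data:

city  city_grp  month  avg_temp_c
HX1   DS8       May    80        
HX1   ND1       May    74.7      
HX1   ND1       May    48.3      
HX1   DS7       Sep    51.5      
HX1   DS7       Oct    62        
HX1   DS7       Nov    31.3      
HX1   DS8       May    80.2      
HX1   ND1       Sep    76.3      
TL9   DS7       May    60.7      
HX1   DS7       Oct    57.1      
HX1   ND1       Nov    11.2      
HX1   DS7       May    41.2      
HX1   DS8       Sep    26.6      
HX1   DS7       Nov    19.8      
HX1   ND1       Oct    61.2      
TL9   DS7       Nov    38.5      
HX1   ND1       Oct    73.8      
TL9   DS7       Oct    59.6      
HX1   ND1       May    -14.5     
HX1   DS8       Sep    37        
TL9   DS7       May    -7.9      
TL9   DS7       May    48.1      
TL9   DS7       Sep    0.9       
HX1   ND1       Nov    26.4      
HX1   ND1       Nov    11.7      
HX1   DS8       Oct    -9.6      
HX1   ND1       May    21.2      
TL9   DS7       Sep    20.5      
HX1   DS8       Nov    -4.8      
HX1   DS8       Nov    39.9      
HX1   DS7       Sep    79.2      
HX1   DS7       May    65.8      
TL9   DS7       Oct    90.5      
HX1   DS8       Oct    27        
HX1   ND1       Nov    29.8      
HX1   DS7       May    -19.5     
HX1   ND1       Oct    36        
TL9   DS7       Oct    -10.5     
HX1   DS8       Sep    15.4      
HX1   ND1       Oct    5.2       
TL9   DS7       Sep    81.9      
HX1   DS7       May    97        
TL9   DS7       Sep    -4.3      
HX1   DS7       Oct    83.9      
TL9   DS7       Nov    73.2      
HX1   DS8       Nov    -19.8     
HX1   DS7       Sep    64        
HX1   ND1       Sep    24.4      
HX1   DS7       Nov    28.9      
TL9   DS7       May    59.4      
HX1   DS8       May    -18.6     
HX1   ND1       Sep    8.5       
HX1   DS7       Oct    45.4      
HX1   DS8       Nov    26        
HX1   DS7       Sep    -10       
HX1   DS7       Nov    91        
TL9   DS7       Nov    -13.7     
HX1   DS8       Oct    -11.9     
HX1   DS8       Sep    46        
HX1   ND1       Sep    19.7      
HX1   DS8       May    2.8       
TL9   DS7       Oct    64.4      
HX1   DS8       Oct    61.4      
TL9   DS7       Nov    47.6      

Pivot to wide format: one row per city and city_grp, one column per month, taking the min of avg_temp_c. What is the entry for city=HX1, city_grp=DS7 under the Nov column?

Rows with city=HX1, city_grp=DS7 and month=Nov: avg_temp_c values are 31.3, 19.8, 28.9, 91.
min(31.3, 19.8, 28.9, 91) = 19.8.

19.8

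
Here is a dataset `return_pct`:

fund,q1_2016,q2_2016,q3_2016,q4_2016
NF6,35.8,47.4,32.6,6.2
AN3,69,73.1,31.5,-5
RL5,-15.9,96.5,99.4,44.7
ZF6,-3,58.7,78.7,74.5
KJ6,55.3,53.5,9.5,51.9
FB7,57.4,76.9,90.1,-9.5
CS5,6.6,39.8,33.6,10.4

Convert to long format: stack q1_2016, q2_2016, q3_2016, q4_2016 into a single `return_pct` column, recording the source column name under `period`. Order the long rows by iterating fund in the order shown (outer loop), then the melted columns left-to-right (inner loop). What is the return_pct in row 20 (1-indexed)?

51.9

28 rows total (7 × 4). Row 20: index ⌊(20-1)/4⌋ = 4 into fund → KJ6; (20-1) mod 4 = 3 into the melted columns → q4_2016.
So row 20 is (KJ6, q4_2016, 51.9); return_pct = 51.9.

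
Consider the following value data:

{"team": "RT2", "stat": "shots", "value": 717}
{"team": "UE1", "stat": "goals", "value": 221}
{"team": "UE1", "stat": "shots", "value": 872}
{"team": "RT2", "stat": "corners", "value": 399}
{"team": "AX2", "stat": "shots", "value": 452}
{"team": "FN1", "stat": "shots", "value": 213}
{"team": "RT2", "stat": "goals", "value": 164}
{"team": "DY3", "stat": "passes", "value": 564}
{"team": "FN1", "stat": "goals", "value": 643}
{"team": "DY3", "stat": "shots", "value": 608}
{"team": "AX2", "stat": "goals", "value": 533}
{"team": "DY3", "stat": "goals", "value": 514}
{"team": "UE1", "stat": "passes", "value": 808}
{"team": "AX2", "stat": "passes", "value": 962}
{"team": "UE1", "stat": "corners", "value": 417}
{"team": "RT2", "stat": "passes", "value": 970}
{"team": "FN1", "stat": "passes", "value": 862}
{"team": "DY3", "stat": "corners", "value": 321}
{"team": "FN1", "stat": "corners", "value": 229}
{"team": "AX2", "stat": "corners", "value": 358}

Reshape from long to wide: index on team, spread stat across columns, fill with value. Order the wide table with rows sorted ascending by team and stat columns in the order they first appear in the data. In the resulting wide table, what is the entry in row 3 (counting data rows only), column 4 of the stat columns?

862

With rows sorted ascending by team, row 3 is team=FN1. stat columns in first-appearance order: shots, goals, corners, passes; column 4 is passes.
Long rows with team=FN1, stat=passes: value = 862.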